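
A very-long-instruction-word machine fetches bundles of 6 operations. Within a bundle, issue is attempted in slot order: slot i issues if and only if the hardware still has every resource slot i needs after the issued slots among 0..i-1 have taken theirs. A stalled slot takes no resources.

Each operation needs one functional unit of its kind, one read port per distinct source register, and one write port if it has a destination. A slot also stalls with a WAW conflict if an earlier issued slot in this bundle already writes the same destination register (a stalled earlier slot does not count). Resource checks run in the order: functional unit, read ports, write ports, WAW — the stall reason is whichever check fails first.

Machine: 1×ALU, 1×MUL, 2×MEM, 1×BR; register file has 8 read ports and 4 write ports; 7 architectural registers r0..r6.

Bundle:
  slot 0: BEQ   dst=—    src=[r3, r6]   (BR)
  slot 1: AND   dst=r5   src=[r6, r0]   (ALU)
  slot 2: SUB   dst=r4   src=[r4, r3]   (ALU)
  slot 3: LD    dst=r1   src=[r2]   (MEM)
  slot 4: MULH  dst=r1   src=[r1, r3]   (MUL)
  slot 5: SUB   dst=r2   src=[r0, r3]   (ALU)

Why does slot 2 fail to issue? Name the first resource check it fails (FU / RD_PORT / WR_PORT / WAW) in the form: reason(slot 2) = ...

  0. BR ⇒ go  {1A/1Mu/2Ld/0B | 6r 4w}
  1. ALU→r5 ⇒ go  {0A/1Mu/2Ld/0B | 4r 3w}
  2. ALU→r4 ⇒ no(FU)  {0A/1Mu/2Ld/0B | 4r 3w}
  3. MEM→r1 ⇒ go  {0A/1Mu/1Ld/0B | 3r 2w}
  4. MUL→r1 ⇒ no(WAW)  {0A/1Mu/1Ld/0B | 3r 2w}
  5. ALU→r2 ⇒ no(FU)  {0A/1Mu/1Ld/0B | 3r 2w}

reason(slot 2) = FU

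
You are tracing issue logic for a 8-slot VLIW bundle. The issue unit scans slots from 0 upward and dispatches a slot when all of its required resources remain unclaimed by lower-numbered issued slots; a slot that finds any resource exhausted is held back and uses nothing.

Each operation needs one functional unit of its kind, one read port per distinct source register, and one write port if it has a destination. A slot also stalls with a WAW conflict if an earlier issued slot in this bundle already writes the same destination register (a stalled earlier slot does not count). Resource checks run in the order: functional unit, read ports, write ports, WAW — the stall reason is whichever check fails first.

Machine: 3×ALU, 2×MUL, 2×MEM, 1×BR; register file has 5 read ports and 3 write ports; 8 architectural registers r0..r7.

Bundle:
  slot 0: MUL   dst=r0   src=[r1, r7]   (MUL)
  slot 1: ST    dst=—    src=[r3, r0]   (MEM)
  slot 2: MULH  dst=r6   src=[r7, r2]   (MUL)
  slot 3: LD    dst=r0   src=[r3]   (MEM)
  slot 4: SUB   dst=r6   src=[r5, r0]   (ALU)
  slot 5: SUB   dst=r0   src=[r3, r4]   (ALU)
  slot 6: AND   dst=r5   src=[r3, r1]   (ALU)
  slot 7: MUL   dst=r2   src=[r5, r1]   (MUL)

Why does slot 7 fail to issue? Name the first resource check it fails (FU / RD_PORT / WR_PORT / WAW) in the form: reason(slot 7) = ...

(0) want 1×MUL +2rd +1wr — yes → AL3|MU1|ME2|BR1|rd3|wr2
(1) want 1×MEM +2rd +0wr — yes → AL3|MU1|ME1|BR1|rd1|wr2
(2) want 1×MUL +2rd +1wr — RD_PORT → AL3|MU1|ME1|BR1|rd1|wr2
(3) want 1×MEM +1rd +1wr — WAW → AL3|MU1|ME1|BR1|rd1|wr2
(4) want 1×ALU +2rd +1wr — RD_PORT → AL3|MU1|ME1|BR1|rd1|wr2
(5) want 1×ALU +2rd +1wr — RD_PORT → AL3|MU1|ME1|BR1|rd1|wr2
(6) want 1×ALU +2rd +1wr — RD_PORT → AL3|MU1|ME1|BR1|rd1|wr2
(7) want 1×MUL +2rd +1wr — RD_PORT → AL3|MU1|ME1|BR1|rd1|wr2

reason(slot 7) = RD_PORT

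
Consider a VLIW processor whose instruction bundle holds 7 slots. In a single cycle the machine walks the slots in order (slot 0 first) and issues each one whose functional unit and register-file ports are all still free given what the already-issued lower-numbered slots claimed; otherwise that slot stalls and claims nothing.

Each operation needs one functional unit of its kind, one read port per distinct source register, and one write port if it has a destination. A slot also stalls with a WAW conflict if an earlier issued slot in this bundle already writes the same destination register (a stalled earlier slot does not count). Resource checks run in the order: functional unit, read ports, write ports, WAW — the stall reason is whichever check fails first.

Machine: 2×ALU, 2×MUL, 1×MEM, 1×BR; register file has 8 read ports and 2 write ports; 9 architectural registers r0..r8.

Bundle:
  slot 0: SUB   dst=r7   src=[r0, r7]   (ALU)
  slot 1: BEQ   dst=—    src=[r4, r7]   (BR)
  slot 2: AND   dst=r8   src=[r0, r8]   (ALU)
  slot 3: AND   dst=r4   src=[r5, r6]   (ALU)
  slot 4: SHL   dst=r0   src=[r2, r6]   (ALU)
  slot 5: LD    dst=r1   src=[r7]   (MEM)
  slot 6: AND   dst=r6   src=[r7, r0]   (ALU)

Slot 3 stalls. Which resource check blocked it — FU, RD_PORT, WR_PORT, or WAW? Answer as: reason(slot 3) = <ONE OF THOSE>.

reason(slot 3) = FU

(0) want 1×ALU +2rd +1wr — yes → AL1|MU2|ME1|BR1|rd6|wr1
(1) want 1×BR +2rd +0wr — yes → AL1|MU2|ME1|BR0|rd4|wr1
(2) want 1×ALU +2rd +1wr — yes → AL0|MU2|ME1|BR0|rd2|wr0
(3) want 1×ALU +2rd +1wr — FU → AL0|MU2|ME1|BR0|rd2|wr0
(4) want 1×ALU +2rd +1wr — FU → AL0|MU2|ME1|BR0|rd2|wr0
(5) want 1×MEM +1rd +1wr — WR_PORT → AL0|MU2|ME1|BR0|rd2|wr0
(6) want 1×ALU +2rd +1wr — FU → AL0|MU2|ME1|BR0|rd2|wr0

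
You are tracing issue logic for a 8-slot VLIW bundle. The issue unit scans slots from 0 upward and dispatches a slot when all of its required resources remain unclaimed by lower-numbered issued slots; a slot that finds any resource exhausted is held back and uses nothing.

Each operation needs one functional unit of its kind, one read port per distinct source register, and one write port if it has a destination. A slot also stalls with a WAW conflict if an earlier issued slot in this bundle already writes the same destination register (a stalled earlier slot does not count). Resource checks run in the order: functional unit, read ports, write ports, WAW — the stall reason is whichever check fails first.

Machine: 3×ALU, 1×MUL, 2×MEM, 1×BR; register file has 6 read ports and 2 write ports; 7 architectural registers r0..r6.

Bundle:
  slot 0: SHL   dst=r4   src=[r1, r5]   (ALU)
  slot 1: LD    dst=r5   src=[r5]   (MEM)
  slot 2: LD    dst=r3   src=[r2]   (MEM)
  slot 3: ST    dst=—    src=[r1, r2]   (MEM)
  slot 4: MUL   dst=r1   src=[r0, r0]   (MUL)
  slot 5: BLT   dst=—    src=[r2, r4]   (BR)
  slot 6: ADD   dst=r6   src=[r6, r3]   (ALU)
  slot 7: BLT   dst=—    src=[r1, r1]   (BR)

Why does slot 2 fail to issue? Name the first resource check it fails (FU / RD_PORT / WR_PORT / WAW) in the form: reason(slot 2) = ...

reason(slot 2) = WR_PORT

[0] ALU needs rd=2 wr=1: ok; after: ALU=2 MUL=1 MEM=2 BR=1, R=4, W=1
[1] MEM needs rd=1 wr=1: ok; after: ALU=2 MUL=1 MEM=1 BR=1, R=3, W=0
[2] MEM needs rd=1 wr=1: WR_PORT; after: ALU=2 MUL=1 MEM=1 BR=1, R=3, W=0
[3] MEM needs rd=2 wr=0: ok; after: ALU=2 MUL=1 MEM=0 BR=1, R=1, W=0
[4] MUL needs rd=1 wr=1: WR_PORT; after: ALU=2 MUL=1 MEM=0 BR=1, R=1, W=0
[5] BR needs rd=2 wr=0: RD_PORT; after: ALU=2 MUL=1 MEM=0 BR=1, R=1, W=0
[6] ALU needs rd=2 wr=1: RD_PORT; after: ALU=2 MUL=1 MEM=0 BR=1, R=1, W=0
[7] BR needs rd=1 wr=0: ok; after: ALU=2 MUL=1 MEM=0 BR=0, R=0, W=0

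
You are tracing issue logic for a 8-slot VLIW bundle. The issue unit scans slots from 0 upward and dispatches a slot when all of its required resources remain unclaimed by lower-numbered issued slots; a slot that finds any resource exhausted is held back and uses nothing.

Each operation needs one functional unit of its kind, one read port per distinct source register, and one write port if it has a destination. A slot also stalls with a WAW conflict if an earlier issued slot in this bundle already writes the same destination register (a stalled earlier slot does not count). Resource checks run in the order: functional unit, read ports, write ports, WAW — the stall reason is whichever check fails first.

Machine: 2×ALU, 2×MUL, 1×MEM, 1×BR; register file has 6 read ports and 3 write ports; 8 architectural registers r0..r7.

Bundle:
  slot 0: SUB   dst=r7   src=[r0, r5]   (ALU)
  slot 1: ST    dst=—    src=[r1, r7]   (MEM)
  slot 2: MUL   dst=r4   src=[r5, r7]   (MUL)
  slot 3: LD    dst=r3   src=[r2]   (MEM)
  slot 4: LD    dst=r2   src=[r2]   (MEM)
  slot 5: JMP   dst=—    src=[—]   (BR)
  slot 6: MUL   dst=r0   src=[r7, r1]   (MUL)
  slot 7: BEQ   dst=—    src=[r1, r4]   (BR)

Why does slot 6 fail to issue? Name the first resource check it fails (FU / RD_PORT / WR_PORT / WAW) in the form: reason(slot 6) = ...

(0) want 1×ALU +2rd +1wr — yes → AL1|MU2|ME1|BR1|rd4|wr2
(1) want 1×MEM +2rd +0wr — yes → AL1|MU2|ME0|BR1|rd2|wr2
(2) want 1×MUL +2rd +1wr — yes → AL1|MU1|ME0|BR1|rd0|wr1
(3) want 1×MEM +1rd +1wr — FU → AL1|MU1|ME0|BR1|rd0|wr1
(4) want 1×MEM +1rd +1wr — FU → AL1|MU1|ME0|BR1|rd0|wr1
(5) want 1×BR +0rd +0wr — yes → AL1|MU1|ME0|BR0|rd0|wr1
(6) want 1×MUL +2rd +1wr — RD_PORT → AL1|MU1|ME0|BR0|rd0|wr1
(7) want 1×BR +2rd +0wr — FU → AL1|MU1|ME0|BR0|rd0|wr1

reason(slot 6) = RD_PORT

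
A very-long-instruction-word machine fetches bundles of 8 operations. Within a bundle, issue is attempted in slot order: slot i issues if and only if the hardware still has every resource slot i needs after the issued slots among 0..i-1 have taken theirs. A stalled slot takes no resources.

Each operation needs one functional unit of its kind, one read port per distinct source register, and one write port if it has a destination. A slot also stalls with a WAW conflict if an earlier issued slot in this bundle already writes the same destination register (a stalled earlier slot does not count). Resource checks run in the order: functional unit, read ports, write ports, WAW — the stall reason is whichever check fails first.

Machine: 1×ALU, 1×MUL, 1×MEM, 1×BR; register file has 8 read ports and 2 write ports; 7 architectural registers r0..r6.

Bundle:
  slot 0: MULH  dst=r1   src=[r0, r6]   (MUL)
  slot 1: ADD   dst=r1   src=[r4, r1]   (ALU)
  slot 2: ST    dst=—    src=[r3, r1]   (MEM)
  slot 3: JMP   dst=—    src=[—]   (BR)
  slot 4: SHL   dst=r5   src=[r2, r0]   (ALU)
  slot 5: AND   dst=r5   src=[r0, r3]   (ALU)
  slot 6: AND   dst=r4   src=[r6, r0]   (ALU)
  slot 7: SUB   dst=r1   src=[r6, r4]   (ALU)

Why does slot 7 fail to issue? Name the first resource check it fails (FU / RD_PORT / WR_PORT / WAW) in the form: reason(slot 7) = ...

reason(slot 7) = FU

[0] MUL needs rd=2 wr=1: ok; after: ALU=1 MUL=0 MEM=1 BR=1, R=6, W=1
[1] ALU needs rd=2 wr=1: WAW; after: ALU=1 MUL=0 MEM=1 BR=1, R=6, W=1
[2] MEM needs rd=2 wr=0: ok; after: ALU=1 MUL=0 MEM=0 BR=1, R=4, W=1
[3] BR needs rd=0 wr=0: ok; after: ALU=1 MUL=0 MEM=0 BR=0, R=4, W=1
[4] ALU needs rd=2 wr=1: ok; after: ALU=0 MUL=0 MEM=0 BR=0, R=2, W=0
[5] ALU needs rd=2 wr=1: FU; after: ALU=0 MUL=0 MEM=0 BR=0, R=2, W=0
[6] ALU needs rd=2 wr=1: FU; after: ALU=0 MUL=0 MEM=0 BR=0, R=2, W=0
[7] ALU needs rd=2 wr=1: FU; after: ALU=0 MUL=0 MEM=0 BR=0, R=2, W=0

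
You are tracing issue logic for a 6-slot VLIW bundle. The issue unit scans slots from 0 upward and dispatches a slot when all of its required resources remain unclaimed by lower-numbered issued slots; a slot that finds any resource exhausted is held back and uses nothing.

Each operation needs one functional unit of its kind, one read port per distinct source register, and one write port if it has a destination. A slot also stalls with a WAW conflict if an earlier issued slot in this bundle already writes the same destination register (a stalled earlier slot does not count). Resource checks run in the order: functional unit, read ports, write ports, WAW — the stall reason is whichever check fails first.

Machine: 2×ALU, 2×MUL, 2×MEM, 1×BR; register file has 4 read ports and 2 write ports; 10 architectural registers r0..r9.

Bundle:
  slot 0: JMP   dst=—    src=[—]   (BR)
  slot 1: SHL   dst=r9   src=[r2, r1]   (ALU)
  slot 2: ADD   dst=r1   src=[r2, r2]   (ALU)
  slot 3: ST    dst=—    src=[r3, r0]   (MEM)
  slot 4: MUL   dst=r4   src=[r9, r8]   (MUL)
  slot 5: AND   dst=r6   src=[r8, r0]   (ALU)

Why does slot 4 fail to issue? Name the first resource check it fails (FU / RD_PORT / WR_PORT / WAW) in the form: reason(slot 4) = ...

reason(slot 4) = RD_PORT

#0 BR src=- dispatched  <A:2 Mu:2 Ld:2 B:0 rd:4 wr:2>
#1 ALU src=r2,r1 dispatched  <A:1 Mu:2 Ld:2 B:0 rd:2 wr:1>
#2 ALU src=r2,r2 dispatched  <A:0 Mu:2 Ld:2 B:0 rd:1 wr:0>
#3 MEM src=r3,r0 held:RD_PORT  <A:0 Mu:2 Ld:2 B:0 rd:1 wr:0>
#4 MUL src=r9,r8 held:RD_PORT  <A:0 Mu:2 Ld:2 B:0 rd:1 wr:0>
#5 ALU src=r8,r0 held:FU  <A:0 Mu:2 Ld:2 B:0 rd:1 wr:0>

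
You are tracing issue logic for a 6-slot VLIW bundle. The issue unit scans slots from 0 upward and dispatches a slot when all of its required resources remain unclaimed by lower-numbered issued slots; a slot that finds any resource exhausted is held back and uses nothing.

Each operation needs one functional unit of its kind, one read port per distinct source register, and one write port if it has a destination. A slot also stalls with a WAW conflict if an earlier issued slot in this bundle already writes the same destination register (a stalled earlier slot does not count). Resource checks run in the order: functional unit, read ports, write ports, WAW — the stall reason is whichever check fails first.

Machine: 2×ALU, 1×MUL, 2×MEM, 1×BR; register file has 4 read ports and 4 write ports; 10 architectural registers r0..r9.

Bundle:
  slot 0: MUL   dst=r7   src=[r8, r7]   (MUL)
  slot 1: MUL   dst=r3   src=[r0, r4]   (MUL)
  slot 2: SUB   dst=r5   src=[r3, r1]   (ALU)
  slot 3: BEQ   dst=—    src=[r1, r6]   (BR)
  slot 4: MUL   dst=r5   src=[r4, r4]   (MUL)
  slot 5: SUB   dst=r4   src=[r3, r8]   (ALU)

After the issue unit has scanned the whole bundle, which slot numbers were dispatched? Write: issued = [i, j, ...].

#0 MUL src=r8,r7 dispatched  <A:2 Mu:0 Ld:2 B:1 rd:2 wr:3>
#1 MUL src=r0,r4 held:FU  <A:2 Mu:0 Ld:2 B:1 rd:2 wr:3>
#2 ALU src=r3,r1 dispatched  <A:1 Mu:0 Ld:2 B:1 rd:0 wr:2>
#3 BR src=r1,r6 held:RD_PORT  <A:1 Mu:0 Ld:2 B:1 rd:0 wr:2>
#4 MUL src=r4,r4 held:FU  <A:1 Mu:0 Ld:2 B:1 rd:0 wr:2>
#5 ALU src=r3,r8 held:RD_PORT  <A:1 Mu:0 Ld:2 B:1 rd:0 wr:2>

issued = [0, 2]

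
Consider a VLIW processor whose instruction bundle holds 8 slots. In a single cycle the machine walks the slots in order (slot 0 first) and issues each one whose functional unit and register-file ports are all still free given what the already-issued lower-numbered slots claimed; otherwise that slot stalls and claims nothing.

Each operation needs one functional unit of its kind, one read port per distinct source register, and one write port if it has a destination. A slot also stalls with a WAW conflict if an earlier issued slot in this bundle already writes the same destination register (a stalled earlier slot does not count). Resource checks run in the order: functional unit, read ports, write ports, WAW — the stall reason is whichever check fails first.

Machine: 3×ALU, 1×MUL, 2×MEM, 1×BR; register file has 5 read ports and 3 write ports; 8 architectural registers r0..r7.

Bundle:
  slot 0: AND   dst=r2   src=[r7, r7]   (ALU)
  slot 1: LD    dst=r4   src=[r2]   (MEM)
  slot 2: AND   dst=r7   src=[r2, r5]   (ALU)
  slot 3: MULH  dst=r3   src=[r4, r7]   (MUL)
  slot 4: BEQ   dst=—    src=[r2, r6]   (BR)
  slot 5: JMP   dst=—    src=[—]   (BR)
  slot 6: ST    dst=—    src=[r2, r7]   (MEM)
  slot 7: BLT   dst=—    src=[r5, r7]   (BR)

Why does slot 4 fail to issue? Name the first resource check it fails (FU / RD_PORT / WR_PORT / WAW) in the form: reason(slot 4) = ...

slot 0 (ALU): ISSUE — free A2,Mu1,Ld2,B1 rp4 wp2
slot 1 (MEM): ISSUE — free A2,Mu1,Ld1,B1 rp3 wp1
slot 2 (ALU): ISSUE — free A1,Mu1,Ld1,B1 rp1 wp0
slot 3 (MUL): stall RD_PORT — free A1,Mu1,Ld1,B1 rp1 wp0
slot 4 (BR): stall RD_PORT — free A1,Mu1,Ld1,B1 rp1 wp0
slot 5 (BR): ISSUE — free A1,Mu1,Ld1,B0 rp1 wp0
slot 6 (MEM): stall RD_PORT — free A1,Mu1,Ld1,B0 rp1 wp0
slot 7 (BR): stall FU — free A1,Mu1,Ld1,B0 rp1 wp0

reason(slot 4) = RD_PORT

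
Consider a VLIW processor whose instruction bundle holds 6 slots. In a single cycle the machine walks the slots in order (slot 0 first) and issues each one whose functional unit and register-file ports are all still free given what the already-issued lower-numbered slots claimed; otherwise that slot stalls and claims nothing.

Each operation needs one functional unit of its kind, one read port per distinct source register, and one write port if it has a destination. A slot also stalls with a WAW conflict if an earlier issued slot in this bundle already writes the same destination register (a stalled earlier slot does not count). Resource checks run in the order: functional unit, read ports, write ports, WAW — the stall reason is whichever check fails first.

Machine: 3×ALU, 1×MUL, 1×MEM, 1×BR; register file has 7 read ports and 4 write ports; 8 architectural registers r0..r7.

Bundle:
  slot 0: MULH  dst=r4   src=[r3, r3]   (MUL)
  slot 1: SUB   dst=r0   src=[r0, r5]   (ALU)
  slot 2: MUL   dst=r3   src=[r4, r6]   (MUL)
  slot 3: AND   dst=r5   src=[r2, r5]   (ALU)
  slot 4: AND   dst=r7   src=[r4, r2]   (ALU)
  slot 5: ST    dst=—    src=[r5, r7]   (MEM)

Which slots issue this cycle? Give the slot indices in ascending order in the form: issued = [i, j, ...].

  0. MUL→r4 ⇒ go  {3A/0Mu/1Ld/1B | 6r 3w}
  1. ALU→r0 ⇒ go  {2A/0Mu/1Ld/1B | 4r 2w}
  2. MUL→r3 ⇒ no(FU)  {2A/0Mu/1Ld/1B | 4r 2w}
  3. ALU→r5 ⇒ go  {1A/0Mu/1Ld/1B | 2r 1w}
  4. ALU→r7 ⇒ go  {0A/0Mu/1Ld/1B | 0r 0w}
  5. MEM ⇒ no(RD_PORT)  {0A/0Mu/1Ld/1B | 0r 0w}

issued = [0, 1, 3, 4]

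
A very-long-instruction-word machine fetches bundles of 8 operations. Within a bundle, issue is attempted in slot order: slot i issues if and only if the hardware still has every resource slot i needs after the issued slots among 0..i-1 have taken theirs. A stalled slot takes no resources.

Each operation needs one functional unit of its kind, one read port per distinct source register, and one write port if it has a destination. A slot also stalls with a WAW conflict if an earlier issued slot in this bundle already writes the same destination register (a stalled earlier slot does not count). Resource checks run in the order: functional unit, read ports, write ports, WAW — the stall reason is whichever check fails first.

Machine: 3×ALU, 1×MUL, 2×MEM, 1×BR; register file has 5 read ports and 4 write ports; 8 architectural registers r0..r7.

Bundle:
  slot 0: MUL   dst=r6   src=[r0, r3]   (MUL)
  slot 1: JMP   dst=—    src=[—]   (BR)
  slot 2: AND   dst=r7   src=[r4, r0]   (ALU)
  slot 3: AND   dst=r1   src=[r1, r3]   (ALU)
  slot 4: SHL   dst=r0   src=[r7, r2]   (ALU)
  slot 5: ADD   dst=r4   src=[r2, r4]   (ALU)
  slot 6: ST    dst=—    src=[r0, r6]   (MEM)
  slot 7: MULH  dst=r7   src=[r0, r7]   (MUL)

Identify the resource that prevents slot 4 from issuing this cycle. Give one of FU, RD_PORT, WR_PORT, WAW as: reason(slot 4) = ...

reason(slot 4) = RD_PORT

[0] MUL needs rd=2 wr=1: ok; after: ALU=3 MUL=0 MEM=2 BR=1, R=3, W=3
[1] BR needs rd=0 wr=0: ok; after: ALU=3 MUL=0 MEM=2 BR=0, R=3, W=3
[2] ALU needs rd=2 wr=1: ok; after: ALU=2 MUL=0 MEM=2 BR=0, R=1, W=2
[3] ALU needs rd=2 wr=1: RD_PORT; after: ALU=2 MUL=0 MEM=2 BR=0, R=1, W=2
[4] ALU needs rd=2 wr=1: RD_PORT; after: ALU=2 MUL=0 MEM=2 BR=0, R=1, W=2
[5] ALU needs rd=2 wr=1: RD_PORT; after: ALU=2 MUL=0 MEM=2 BR=0, R=1, W=2
[6] MEM needs rd=2 wr=0: RD_PORT; after: ALU=2 MUL=0 MEM=2 BR=0, R=1, W=2
[7] MUL needs rd=2 wr=1: FU; after: ALU=2 MUL=0 MEM=2 BR=0, R=1, W=2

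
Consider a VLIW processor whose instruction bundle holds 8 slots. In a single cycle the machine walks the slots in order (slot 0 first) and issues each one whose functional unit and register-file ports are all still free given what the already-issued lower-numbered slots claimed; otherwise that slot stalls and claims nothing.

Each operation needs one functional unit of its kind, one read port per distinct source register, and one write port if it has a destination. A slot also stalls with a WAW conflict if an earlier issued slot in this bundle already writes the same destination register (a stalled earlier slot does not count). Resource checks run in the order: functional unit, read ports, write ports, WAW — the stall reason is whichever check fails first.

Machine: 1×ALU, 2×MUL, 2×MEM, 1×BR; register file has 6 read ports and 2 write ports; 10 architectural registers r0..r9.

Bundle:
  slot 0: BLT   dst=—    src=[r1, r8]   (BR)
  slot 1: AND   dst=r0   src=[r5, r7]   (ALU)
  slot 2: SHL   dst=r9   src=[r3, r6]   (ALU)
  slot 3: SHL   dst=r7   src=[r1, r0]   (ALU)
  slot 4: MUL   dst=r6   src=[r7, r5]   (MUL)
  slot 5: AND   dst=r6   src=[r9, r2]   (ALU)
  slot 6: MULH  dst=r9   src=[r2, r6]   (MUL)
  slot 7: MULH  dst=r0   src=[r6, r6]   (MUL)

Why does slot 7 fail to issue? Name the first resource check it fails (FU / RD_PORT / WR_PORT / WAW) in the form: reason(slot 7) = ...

reason(slot 7) = RD_PORT

(0) want 1×BR +2rd +0wr — yes → AL1|MU2|ME2|BR0|rd4|wr2
(1) want 1×ALU +2rd +1wr — yes → AL0|MU2|ME2|BR0|rd2|wr1
(2) want 1×ALU +2rd +1wr — FU → AL0|MU2|ME2|BR0|rd2|wr1
(3) want 1×ALU +2rd +1wr — FU → AL0|MU2|ME2|BR0|rd2|wr1
(4) want 1×MUL +2rd +1wr — yes → AL0|MU1|ME2|BR0|rd0|wr0
(5) want 1×ALU +2rd +1wr — FU → AL0|MU1|ME2|BR0|rd0|wr0
(6) want 1×MUL +2rd +1wr — RD_PORT → AL0|MU1|ME2|BR0|rd0|wr0
(7) want 1×MUL +1rd +1wr — RD_PORT → AL0|MU1|ME2|BR0|rd0|wr0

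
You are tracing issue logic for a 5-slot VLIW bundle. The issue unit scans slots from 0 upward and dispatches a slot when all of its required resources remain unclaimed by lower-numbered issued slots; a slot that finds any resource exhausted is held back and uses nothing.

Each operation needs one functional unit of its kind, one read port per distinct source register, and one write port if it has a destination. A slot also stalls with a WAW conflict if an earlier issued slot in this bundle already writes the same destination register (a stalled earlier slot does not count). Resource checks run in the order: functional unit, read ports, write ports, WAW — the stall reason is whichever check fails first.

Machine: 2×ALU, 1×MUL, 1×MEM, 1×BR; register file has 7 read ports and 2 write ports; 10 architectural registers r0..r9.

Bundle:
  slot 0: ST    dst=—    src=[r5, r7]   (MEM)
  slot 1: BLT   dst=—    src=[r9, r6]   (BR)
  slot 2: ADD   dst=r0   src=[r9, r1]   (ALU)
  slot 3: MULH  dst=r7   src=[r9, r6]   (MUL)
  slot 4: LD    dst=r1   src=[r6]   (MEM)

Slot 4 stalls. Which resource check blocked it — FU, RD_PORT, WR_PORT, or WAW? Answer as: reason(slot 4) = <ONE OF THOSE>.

#0 MEM src=r5,r7 dispatched  <A:2 Mu:1 Ld:0 B:1 rd:5 wr:2>
#1 BR src=r9,r6 dispatched  <A:2 Mu:1 Ld:0 B:0 rd:3 wr:2>
#2 ALU src=r9,r1 dispatched  <A:1 Mu:1 Ld:0 B:0 rd:1 wr:1>
#3 MUL src=r9,r6 held:RD_PORT  <A:1 Mu:1 Ld:0 B:0 rd:1 wr:1>
#4 MEM src=r6 held:FU  <A:1 Mu:1 Ld:0 B:0 rd:1 wr:1>

reason(slot 4) = FU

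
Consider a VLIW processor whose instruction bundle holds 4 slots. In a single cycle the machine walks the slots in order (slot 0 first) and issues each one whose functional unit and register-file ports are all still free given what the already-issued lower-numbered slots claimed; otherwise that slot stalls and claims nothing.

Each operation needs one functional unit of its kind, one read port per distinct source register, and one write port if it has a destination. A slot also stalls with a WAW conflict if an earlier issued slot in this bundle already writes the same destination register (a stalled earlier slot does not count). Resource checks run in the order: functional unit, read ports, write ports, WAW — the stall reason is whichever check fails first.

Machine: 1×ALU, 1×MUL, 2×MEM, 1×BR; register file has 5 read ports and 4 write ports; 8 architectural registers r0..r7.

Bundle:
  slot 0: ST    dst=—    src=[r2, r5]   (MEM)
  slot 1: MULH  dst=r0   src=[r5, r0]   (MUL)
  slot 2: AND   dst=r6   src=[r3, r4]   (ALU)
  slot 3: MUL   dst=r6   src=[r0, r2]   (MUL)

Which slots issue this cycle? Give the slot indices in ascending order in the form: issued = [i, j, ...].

issued = [0, 1]

#0 MEM src=r2,r5 dispatched  <A:1 Mu:1 Ld:1 B:1 rd:3 wr:4>
#1 MUL src=r5,r0 dispatched  <A:1 Mu:0 Ld:1 B:1 rd:1 wr:3>
#2 ALU src=r3,r4 held:RD_PORT  <A:1 Mu:0 Ld:1 B:1 rd:1 wr:3>
#3 MUL src=r0,r2 held:FU  <A:1 Mu:0 Ld:1 B:1 rd:1 wr:3>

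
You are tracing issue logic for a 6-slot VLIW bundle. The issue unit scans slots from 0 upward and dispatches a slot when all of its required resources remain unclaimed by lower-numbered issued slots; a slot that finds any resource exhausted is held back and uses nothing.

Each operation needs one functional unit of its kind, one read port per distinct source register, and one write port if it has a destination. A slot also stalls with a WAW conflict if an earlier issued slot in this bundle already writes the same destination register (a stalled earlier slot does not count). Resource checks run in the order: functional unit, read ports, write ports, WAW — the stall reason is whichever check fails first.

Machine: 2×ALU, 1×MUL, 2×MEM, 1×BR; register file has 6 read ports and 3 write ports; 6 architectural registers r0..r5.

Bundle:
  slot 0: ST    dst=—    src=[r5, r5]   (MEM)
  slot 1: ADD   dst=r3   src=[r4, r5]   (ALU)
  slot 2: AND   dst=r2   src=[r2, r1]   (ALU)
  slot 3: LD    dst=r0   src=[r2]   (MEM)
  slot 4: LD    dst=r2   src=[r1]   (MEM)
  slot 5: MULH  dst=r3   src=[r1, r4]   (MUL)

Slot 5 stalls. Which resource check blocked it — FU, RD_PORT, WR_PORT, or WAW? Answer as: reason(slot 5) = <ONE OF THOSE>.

reason(slot 5) = RD_PORT

#0 MEM src=r5,r5 dispatched  <A:2 Mu:1 Ld:1 B:1 rd:5 wr:3>
#1 ALU src=r4,r5 dispatched  <A:1 Mu:1 Ld:1 B:1 rd:3 wr:2>
#2 ALU src=r2,r1 dispatched  <A:0 Mu:1 Ld:1 B:1 rd:1 wr:1>
#3 MEM src=r2 dispatched  <A:0 Mu:1 Ld:0 B:1 rd:0 wr:0>
#4 MEM src=r1 held:FU  <A:0 Mu:1 Ld:0 B:1 rd:0 wr:0>
#5 MUL src=r1,r4 held:RD_PORT  <A:0 Mu:1 Ld:0 B:1 rd:0 wr:0>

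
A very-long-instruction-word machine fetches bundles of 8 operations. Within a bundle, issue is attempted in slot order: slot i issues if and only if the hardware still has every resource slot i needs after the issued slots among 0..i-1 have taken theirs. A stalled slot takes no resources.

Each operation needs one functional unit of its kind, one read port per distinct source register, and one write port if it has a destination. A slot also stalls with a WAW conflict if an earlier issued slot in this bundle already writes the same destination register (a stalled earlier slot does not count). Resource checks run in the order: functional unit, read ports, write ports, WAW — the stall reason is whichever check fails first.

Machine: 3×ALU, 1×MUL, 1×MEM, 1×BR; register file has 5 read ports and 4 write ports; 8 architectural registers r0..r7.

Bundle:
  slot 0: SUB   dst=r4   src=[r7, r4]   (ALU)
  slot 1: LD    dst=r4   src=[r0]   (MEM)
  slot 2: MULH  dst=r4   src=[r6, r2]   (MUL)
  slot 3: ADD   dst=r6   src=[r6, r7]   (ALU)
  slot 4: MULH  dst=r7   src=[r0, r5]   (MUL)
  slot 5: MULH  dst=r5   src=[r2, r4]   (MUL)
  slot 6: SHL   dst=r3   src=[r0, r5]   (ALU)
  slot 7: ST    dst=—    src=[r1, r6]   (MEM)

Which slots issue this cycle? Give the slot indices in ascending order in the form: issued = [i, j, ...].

issued = [0, 3]

[0] ALU needs rd=2 wr=1: ok; after: ALU=2 MUL=1 MEM=1 BR=1, R=3, W=3
[1] MEM needs rd=1 wr=1: WAW; after: ALU=2 MUL=1 MEM=1 BR=1, R=3, W=3
[2] MUL needs rd=2 wr=1: WAW; after: ALU=2 MUL=1 MEM=1 BR=1, R=3, W=3
[3] ALU needs rd=2 wr=1: ok; after: ALU=1 MUL=1 MEM=1 BR=1, R=1, W=2
[4] MUL needs rd=2 wr=1: RD_PORT; after: ALU=1 MUL=1 MEM=1 BR=1, R=1, W=2
[5] MUL needs rd=2 wr=1: RD_PORT; after: ALU=1 MUL=1 MEM=1 BR=1, R=1, W=2
[6] ALU needs rd=2 wr=1: RD_PORT; after: ALU=1 MUL=1 MEM=1 BR=1, R=1, W=2
[7] MEM needs rd=2 wr=0: RD_PORT; after: ALU=1 MUL=1 MEM=1 BR=1, R=1, W=2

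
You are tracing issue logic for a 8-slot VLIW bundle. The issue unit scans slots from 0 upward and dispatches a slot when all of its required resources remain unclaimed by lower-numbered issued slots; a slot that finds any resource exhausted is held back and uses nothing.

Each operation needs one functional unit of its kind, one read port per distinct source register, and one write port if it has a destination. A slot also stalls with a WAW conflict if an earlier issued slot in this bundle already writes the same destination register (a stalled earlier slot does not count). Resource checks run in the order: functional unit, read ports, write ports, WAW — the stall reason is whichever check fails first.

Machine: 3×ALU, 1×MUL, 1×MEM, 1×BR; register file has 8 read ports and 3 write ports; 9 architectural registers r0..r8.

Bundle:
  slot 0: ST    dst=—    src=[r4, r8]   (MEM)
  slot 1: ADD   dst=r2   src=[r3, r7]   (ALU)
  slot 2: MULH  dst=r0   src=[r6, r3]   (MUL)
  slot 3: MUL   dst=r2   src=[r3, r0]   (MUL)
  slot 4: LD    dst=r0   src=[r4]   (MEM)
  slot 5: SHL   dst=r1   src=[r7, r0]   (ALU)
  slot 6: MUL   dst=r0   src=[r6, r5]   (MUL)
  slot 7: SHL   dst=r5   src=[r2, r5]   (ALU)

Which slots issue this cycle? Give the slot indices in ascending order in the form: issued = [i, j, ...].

issued = [0, 1, 2, 5]

(0) want 1×MEM +2rd +0wr — yes → AL3|MU1|ME0|BR1|rd6|wr3
(1) want 1×ALU +2rd +1wr — yes → AL2|MU1|ME0|BR1|rd4|wr2
(2) want 1×MUL +2rd +1wr — yes → AL2|MU0|ME0|BR1|rd2|wr1
(3) want 1×MUL +2rd +1wr — FU → AL2|MU0|ME0|BR1|rd2|wr1
(4) want 1×MEM +1rd +1wr — FU → AL2|MU0|ME0|BR1|rd2|wr1
(5) want 1×ALU +2rd +1wr — yes → AL1|MU0|ME0|BR1|rd0|wr0
(6) want 1×MUL +2rd +1wr — FU → AL1|MU0|ME0|BR1|rd0|wr0
(7) want 1×ALU +2rd +1wr — RD_PORT → AL1|MU0|ME0|BR1|rd0|wr0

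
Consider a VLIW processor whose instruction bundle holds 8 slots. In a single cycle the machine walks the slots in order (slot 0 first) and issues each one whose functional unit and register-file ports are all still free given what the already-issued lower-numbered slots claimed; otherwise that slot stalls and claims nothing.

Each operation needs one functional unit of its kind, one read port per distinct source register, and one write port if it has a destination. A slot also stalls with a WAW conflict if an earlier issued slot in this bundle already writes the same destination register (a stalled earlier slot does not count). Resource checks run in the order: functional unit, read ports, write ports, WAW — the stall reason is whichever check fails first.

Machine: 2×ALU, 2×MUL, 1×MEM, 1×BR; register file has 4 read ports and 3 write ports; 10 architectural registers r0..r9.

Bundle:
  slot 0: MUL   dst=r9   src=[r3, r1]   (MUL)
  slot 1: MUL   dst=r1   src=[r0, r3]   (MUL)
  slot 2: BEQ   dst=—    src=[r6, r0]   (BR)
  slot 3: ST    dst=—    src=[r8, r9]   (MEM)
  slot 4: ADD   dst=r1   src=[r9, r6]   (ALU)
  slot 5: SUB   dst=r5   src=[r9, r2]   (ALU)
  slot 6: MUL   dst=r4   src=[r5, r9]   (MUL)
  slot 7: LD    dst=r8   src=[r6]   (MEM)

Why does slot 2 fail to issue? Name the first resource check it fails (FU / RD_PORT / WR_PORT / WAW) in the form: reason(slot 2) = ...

reason(slot 2) = RD_PORT

(0) want 1×MUL +2rd +1wr — yes → AL2|MU1|ME1|BR1|rd2|wr2
(1) want 1×MUL +2rd +1wr — yes → AL2|MU0|ME1|BR1|rd0|wr1
(2) want 1×BR +2rd +0wr — RD_PORT → AL2|MU0|ME1|BR1|rd0|wr1
(3) want 1×MEM +2rd +0wr — RD_PORT → AL2|MU0|ME1|BR1|rd0|wr1
(4) want 1×ALU +2rd +1wr — RD_PORT → AL2|MU0|ME1|BR1|rd0|wr1
(5) want 1×ALU +2rd +1wr — RD_PORT → AL2|MU0|ME1|BR1|rd0|wr1
(6) want 1×MUL +2rd +1wr — FU → AL2|MU0|ME1|BR1|rd0|wr1
(7) want 1×MEM +1rd +1wr — RD_PORT → AL2|MU0|ME1|BR1|rd0|wr1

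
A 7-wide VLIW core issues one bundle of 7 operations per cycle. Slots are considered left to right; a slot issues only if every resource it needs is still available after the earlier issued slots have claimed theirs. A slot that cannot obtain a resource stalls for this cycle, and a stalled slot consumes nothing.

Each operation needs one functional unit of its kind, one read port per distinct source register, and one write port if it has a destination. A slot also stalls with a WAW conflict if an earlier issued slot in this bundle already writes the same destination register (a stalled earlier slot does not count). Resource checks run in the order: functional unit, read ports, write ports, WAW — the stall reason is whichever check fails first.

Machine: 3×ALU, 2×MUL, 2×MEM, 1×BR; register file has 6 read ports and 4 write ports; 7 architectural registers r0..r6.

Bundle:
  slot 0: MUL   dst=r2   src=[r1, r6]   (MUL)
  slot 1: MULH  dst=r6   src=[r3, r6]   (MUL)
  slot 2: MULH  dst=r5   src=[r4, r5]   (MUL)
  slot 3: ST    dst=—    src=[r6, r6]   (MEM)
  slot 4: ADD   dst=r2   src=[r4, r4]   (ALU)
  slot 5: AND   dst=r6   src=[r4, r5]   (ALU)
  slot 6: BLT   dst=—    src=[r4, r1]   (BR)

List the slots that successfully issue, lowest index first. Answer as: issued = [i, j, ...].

slot 0 (MUL): ISSUE — free A3,Mu1,Ld2,B1 rp4 wp3
slot 1 (MUL): ISSUE — free A3,Mu0,Ld2,B1 rp2 wp2
slot 2 (MUL): stall FU — free A3,Mu0,Ld2,B1 rp2 wp2
slot 3 (MEM): ISSUE — free A3,Mu0,Ld1,B1 rp1 wp2
slot 4 (ALU): stall WAW — free A3,Mu0,Ld1,B1 rp1 wp2
slot 5 (ALU): stall RD_PORT — free A3,Mu0,Ld1,B1 rp1 wp2
slot 6 (BR): stall RD_PORT — free A3,Mu0,Ld1,B1 rp1 wp2

issued = [0, 1, 3]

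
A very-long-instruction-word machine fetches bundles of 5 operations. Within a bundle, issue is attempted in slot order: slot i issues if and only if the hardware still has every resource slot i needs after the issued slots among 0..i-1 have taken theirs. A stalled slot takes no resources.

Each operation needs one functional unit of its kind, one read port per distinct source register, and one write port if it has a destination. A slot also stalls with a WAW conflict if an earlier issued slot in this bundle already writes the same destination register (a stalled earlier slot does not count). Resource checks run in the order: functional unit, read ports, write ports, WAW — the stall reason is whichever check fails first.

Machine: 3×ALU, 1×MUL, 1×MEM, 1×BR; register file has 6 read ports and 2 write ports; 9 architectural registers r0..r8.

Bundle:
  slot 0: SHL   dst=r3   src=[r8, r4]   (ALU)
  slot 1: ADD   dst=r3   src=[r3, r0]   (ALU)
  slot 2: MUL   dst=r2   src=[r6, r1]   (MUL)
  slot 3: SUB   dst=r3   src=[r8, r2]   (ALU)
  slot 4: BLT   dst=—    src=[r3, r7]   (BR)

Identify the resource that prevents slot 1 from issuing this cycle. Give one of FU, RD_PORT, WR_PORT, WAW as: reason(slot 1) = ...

reason(slot 1) = WAW

  0. ALU→r3 ⇒ go  {2A/1Mu/1Ld/1B | 4r 1w}
  1. ALU→r3 ⇒ no(WAW)  {2A/1Mu/1Ld/1B | 4r 1w}
  2. MUL→r2 ⇒ go  {2A/0Mu/1Ld/1B | 2r 0w}
  3. ALU→r3 ⇒ no(WR_PORT)  {2A/0Mu/1Ld/1B | 2r 0w}
  4. BR ⇒ go  {2A/0Mu/1Ld/0B | 0r 0w}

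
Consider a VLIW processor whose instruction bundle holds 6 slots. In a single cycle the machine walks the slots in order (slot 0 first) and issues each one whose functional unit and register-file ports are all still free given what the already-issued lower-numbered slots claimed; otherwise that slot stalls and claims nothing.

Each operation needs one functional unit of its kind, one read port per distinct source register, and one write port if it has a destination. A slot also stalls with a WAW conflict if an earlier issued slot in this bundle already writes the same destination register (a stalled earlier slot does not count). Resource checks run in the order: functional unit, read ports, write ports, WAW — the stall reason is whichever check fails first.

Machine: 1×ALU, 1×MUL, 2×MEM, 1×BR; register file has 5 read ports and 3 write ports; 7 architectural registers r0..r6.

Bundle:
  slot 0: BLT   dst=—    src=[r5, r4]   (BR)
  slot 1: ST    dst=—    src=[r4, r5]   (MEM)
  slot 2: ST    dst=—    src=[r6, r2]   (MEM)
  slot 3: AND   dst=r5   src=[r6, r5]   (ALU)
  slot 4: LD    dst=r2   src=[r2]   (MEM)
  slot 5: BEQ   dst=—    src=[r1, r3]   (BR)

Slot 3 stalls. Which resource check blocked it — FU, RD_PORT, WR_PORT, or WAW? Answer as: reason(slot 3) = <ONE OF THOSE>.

#0 BR src=r5,r4 dispatched  <A:1 Mu:1 Ld:2 B:0 rd:3 wr:3>
#1 MEM src=r4,r5 dispatched  <A:1 Mu:1 Ld:1 B:0 rd:1 wr:3>
#2 MEM src=r6,r2 held:RD_PORT  <A:1 Mu:1 Ld:1 B:0 rd:1 wr:3>
#3 ALU src=r6,r5 held:RD_PORT  <A:1 Mu:1 Ld:1 B:0 rd:1 wr:3>
#4 MEM src=r2 dispatched  <A:1 Mu:1 Ld:0 B:0 rd:0 wr:2>
#5 BR src=r1,r3 held:FU  <A:1 Mu:1 Ld:0 B:0 rd:0 wr:2>

reason(slot 3) = RD_PORT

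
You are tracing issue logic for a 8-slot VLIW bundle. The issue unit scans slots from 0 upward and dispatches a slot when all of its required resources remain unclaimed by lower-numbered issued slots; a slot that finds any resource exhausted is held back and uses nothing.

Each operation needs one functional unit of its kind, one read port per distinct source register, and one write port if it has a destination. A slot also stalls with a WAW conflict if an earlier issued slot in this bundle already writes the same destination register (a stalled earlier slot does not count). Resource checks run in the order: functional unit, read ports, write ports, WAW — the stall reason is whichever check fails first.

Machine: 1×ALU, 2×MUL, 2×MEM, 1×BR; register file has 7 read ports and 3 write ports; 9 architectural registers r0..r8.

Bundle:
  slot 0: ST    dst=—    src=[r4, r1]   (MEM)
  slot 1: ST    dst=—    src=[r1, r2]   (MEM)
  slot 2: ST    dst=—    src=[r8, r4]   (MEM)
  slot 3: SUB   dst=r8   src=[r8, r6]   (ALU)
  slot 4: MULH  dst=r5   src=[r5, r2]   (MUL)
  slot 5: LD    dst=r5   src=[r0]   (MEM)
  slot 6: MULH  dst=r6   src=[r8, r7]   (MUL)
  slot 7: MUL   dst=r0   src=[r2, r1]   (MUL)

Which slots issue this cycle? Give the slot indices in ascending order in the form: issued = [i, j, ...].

(0) want 1×MEM +2rd +0wr — yes → AL1|MU2|ME1|BR1|rd5|wr3
(1) want 1×MEM +2rd +0wr — yes → AL1|MU2|ME0|BR1|rd3|wr3
(2) want 1×MEM +2rd +0wr — FU → AL1|MU2|ME0|BR1|rd3|wr3
(3) want 1×ALU +2rd +1wr — yes → AL0|MU2|ME0|BR1|rd1|wr2
(4) want 1×MUL +2rd +1wr — RD_PORT → AL0|MU2|ME0|BR1|rd1|wr2
(5) want 1×MEM +1rd +1wr — FU → AL0|MU2|ME0|BR1|rd1|wr2
(6) want 1×MUL +2rd +1wr — RD_PORT → AL0|MU2|ME0|BR1|rd1|wr2
(7) want 1×MUL +2rd +1wr — RD_PORT → AL0|MU2|ME0|BR1|rd1|wr2

issued = [0, 1, 3]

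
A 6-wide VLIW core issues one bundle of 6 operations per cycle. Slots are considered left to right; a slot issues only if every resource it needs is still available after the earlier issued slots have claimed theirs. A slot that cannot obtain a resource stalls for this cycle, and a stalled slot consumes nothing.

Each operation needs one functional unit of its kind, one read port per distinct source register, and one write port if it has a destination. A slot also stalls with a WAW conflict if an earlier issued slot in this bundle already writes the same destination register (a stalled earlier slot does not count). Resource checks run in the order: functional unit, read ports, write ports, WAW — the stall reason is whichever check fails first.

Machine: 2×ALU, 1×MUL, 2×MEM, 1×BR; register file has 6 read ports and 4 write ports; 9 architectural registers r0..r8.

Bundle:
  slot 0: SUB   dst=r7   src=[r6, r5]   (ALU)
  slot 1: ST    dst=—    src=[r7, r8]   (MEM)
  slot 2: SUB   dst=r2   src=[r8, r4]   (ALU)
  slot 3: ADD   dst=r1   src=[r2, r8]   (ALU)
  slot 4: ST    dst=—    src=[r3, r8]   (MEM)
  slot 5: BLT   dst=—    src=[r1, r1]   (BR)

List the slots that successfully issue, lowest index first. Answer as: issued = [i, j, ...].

issued = [0, 1, 2]

  0. ALU→r7 ⇒ go  {1A/1Mu/2Ld/1B | 4r 3w}
  1. MEM ⇒ go  {1A/1Mu/1Ld/1B | 2r 3w}
  2. ALU→r2 ⇒ go  {0A/1Mu/1Ld/1B | 0r 2w}
  3. ALU→r1 ⇒ no(FU)  {0A/1Mu/1Ld/1B | 0r 2w}
  4. MEM ⇒ no(RD_PORT)  {0A/1Mu/1Ld/1B | 0r 2w}
  5. BR ⇒ no(RD_PORT)  {0A/1Mu/1Ld/1B | 0r 2w}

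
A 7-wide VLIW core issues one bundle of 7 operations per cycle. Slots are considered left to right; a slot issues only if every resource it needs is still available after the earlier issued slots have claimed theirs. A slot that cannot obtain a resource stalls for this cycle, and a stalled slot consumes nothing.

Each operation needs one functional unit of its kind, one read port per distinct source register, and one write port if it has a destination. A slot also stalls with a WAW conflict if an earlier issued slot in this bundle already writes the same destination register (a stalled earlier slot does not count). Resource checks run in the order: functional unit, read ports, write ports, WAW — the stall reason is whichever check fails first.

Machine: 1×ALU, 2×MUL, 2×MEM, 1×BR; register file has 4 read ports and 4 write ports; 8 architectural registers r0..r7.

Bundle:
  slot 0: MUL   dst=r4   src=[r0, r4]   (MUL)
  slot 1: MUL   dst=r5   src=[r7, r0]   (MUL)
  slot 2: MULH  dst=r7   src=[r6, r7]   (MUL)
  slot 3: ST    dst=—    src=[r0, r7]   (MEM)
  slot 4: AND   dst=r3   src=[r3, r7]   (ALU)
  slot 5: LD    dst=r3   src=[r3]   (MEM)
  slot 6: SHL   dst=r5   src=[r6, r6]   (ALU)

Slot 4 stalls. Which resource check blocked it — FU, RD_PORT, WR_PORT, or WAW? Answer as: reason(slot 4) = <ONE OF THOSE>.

reason(slot 4) = RD_PORT

slot 0 (MUL): ISSUE — free A1,Mu1,Ld2,B1 rp2 wp3
slot 1 (MUL): ISSUE — free A1,Mu0,Ld2,B1 rp0 wp2
slot 2 (MUL): stall FU — free A1,Mu0,Ld2,B1 rp0 wp2
slot 3 (MEM): stall RD_PORT — free A1,Mu0,Ld2,B1 rp0 wp2
slot 4 (ALU): stall RD_PORT — free A1,Mu0,Ld2,B1 rp0 wp2
slot 5 (MEM): stall RD_PORT — free A1,Mu0,Ld2,B1 rp0 wp2
slot 6 (ALU): stall RD_PORT — free A1,Mu0,Ld2,B1 rp0 wp2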